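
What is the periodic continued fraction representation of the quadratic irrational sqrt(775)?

Write x_i = (sqrt(775) + m_i)/d_i with (m_0, d_0) = (0, 1). a_0 = floor(sqrt(775)) = 27, since 27^2 = 729 <= 775 < 784 = 28^2.
Iterate m_{i+1} = d_i*a_i - m_i, d_{i+1} = (775 - m_{i+1}^2)/d_i, a_{i+1} = floor((a_0 + m_{i+1})/d_{i+1}):
  m_1 = 1*27 - 0 = 27, d_1 = (775 - 27^2)/1 = 46/1 = 46, a_1 = floor((27 + 27)/46) = 1.
  m_2 = 46*1 - 27 = 19, d_2 = (775 - 19^2)/46 = 414/46 = 9, a_2 = floor((27 + 19)/9) = 5.
  m_3 = 9*5 - 19 = 26, d_3 = (775 - 26^2)/9 = 99/9 = 11, a_3 = floor((27 + 26)/11) = 4.
  m_4 = 11*4 - 26 = 18, d_4 = (775 - 18^2)/11 = 451/11 = 41, a_4 = floor((27 + 18)/41) = 1.
  m_5 = 41*1 - 18 = 23, d_5 = (775 - 23^2)/41 = 246/41 = 6, a_5 = floor((27 + 23)/6) = 8.
  m_6 = 6*8 - 23 = 25, d_6 = (775 - 25^2)/6 = 150/6 = 25, a_6 = floor((27 + 25)/25) = 2.
  m_7 = 25*2 - 25 = 25, d_7 = (775 - 25^2)/25 = 150/25 = 6, a_7 = floor((27 + 25)/6) = 8.
  m_8 = 6*8 - 25 = 23, d_8 = (775 - 23^2)/6 = 246/6 = 41, a_8 = floor((27 + 23)/41) = 1.
  m_9 = 41*1 - 23 = 18, d_9 = (775 - 18^2)/41 = 451/41 = 11, a_9 = floor((27 + 18)/11) = 4.
  m_10 = 11*4 - 18 = 26, d_10 = (775 - 26^2)/11 = 99/11 = 9, a_10 = floor((27 + 26)/9) = 5.
  m_11 = 9*5 - 26 = 19, d_11 = (775 - 19^2)/9 = 414/9 = 46, a_11 = floor((27 + 19)/46) = 1.
  m_12 = 46*1 - 19 = 27, d_12 = (775 - 27^2)/46 = 46/46 = 1, a_12 = floor((27 + 27)/1) = 54.
  m_13 = 1*54 - 27 = 27, d_13 = (775 - 27^2)/1 = 46/1 = 46: (m_13, d_13) = (m_1, d_1) = (27, 46), so from here the quotients repeat a_1, ..., a_12; the period length is 12.
Hence the expansion of sqrt(775) is a_0 = 27 followed by the repeating block 1, 5, 4, 1, 8, 2, 8, 1, 4, 5, 1, 54 (period 12).

[27; (1, 5, 4, 1, 8, 2, 8, 1, 4, 5, 1, 54)]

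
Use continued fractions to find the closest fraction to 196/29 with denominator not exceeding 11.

Expand x = 196/29 as a continued fraction with the Euclidean algorithm:
  196 = 6*29 + 22, so a_0 = 6.
  29 = 1*22 + 7, so a_1 = 1.
  22 = 3*7 + 1, so a_2 = 3.
  7 = 7*1 + 0, so a_3 = 7.
so x = [6; 1, 3, 7].
Convergents (p_i = a_i*p_{i-1} + p_{i-2}, q_i = a_i*q_{i-1} + q_{i-2} with p_{-2}=0, p_{-1}=1, q_{-2}=1, q_{-1}=0), until the denominator exceeds 11:
  i=0: a_0=6, p_0 = 6*1 + 0 = 6, q_0 = 6*0 + 1 = 1.
  i=1: a_1=1, p_1 = 1*6 + 1 = 7, q_1 = 1*1 + 0 = 1.
  i=2: a_2=3, p_2 = 3*7 + 6 = 27, q_2 = 3*1 + 1 = 4.
  i=3: a_3=7, p_3 = 7*27 + 7 = 196, q_3 = 7*4 + 1 = 29.
q_3 = 29 > 11, so the last convergent with denominator <= 11 is p_2/q_2 = 27/4.
The closest fraction with denominator <= 11 is either p_2/q_2 or the intermediate fraction (k*p_2 + p_1)/(k*q_2 + q_1) with the largest k >= 1 whose denominator stays <= 11; these approach x as k grows, and every other convergent or intermediate fraction in range is farther away.
Largest k: floor((11 - q_1)/q_2) = floor((11 - 1)/4) = 2.
That gives (2*27 + 7)/(2*4 + 1) = 61/9.
Compare the errors: |x - 27/4| = |196*4 - 27*29|/(29*4) = 1/116, and |x - 61/9| = |196*9 - 61*29|/(29*9) = 5/261.
Cross-multiplying, 1*261 = 261 < 580 = 5*116, so 1/116 is smaller: the convergent 27/4 is closer to x than 61/9.

27/4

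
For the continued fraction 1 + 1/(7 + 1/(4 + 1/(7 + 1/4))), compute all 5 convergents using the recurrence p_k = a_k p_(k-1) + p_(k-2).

1/1, 8/7, 33/29, 239/210, 989/869

Using the convergent recurrence p_i = a_i*p_{i-1} + p_{i-2}, q_i = a_i*q_{i-1} + q_{i-2} with p_{-2}=0, p_{-1}=1, q_{-2}=1, q_{-1}=0:
  i=0: a_0=1, p_0 = 1*1 + 0 = 1, q_0 = 1*0 + 1 = 1.
  i=1: a_1=7, p_1 = 7*1 + 1 = 8, q_1 = 7*1 + 0 = 7.
  i=2: a_2=4, p_2 = 4*8 + 1 = 33, q_2 = 4*7 + 1 = 29.
  i=3: a_3=7, p_3 = 7*33 + 8 = 239, q_3 = 7*29 + 7 = 210.
  i=4: a_4=4, p_4 = 4*239 + 33 = 989, q_4 = 4*210 + 29 = 869.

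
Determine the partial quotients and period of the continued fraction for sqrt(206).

Write x_i = (sqrt(206) + m_i)/d_i with (m_0, d_0) = (0, 1). a_0 = floor(sqrt(206)) = 14, since 14^2 = 196 <= 206 < 225 = 15^2.
Iterate m_{i+1} = d_i*a_i - m_i, d_{i+1} = (206 - m_{i+1}^2)/d_i, a_{i+1} = floor((a_0 + m_{i+1})/d_{i+1}):
  m_1 = 1*14 - 0 = 14, d_1 = (206 - 14^2)/1 = 10/1 = 10, a_1 = floor((14 + 14)/10) = 2.
  m_2 = 10*2 - 14 = 6, d_2 = (206 - 6^2)/10 = 170/10 = 17, a_2 = floor((14 + 6)/17) = 1.
  m_3 = 17*1 - 6 = 11, d_3 = (206 - 11^2)/17 = 85/17 = 5, a_3 = floor((14 + 11)/5) = 5.
  m_4 = 5*5 - 11 = 14, d_4 = (206 - 14^2)/5 = 10/5 = 2, a_4 = floor((14 + 14)/2) = 14.
  m_5 = 2*14 - 14 = 14, d_5 = (206 - 14^2)/2 = 10/2 = 5, a_5 = floor((14 + 14)/5) = 5.
  m_6 = 5*5 - 14 = 11, d_6 = (206 - 11^2)/5 = 85/5 = 17, a_6 = floor((14 + 11)/17) = 1.
  m_7 = 17*1 - 11 = 6, d_7 = (206 - 6^2)/17 = 170/17 = 10, a_7 = floor((14 + 6)/10) = 2.
  m_8 = 10*2 - 6 = 14, d_8 = (206 - 14^2)/10 = 10/10 = 1, a_8 = floor((14 + 14)/1) = 28.
  m_9 = 1*28 - 14 = 14, d_9 = (206 - 14^2)/1 = 10/1 = 10: (m_9, d_9) = (m_1, d_1) = (14, 10), so from here the quotients repeat a_1, ..., a_8; the period length is 8.
Hence the expansion of sqrt(206) is a_0 = 14 followed by the repeating block 2, 1, 5, 14, 5, 1, 2, 28 (period 8).

[14; (2, 1, 5, 14, 5, 1, 2, 28)]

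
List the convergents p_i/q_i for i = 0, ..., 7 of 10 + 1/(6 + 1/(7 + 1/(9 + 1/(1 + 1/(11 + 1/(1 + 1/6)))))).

Using the convergent recurrence p_i = a_i*p_{i-1} + p_{i-2}, q_i = a_i*q_{i-1} + q_{i-2} with p_{-2}=0, p_{-1}=1, q_{-2}=1, q_{-1}=0:
  i=0: a_0=10, p_0 = 10*1 + 0 = 10, q_0 = 10*0 + 1 = 1.
  i=1: a_1=6, p_1 = 6*10 + 1 = 61, q_1 = 6*1 + 0 = 6.
  i=2: a_2=7, p_2 = 7*61 + 10 = 437, q_2 = 7*6 + 1 = 43.
  i=3: a_3=9, p_3 = 9*437 + 61 = 3994, q_3 = 9*43 + 6 = 393.
  i=4: a_4=1, p_4 = 1*3994 + 437 = 4431, q_4 = 1*393 + 43 = 436.
  i=5: a_5=11, p_5 = 11*4431 + 3994 = 52735, q_5 = 11*436 + 393 = 5189.
  i=6: a_6=1, p_6 = 1*52735 + 4431 = 57166, q_6 = 1*5189 + 436 = 5625.
  i=7: a_7=6, p_7 = 6*57166 + 52735 = 395731, q_7 = 6*5625 + 5189 = 38939.

10/1, 61/6, 437/43, 3994/393, 4431/436, 52735/5189, 57166/5625, 395731/38939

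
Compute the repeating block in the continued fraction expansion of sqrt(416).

[20; (2, 1, 1, 9, 1, 1, 2, 40)]

Write x_i = (sqrt(416) + m_i)/d_i with (m_0, d_0) = (0, 1). a_0 = floor(sqrt(416)) = 20, since 20^2 = 400 <= 416 < 441 = 21^2.
Iterate m_{i+1} = d_i*a_i - m_i, d_{i+1} = (416 - m_{i+1}^2)/d_i, a_{i+1} = floor((a_0 + m_{i+1})/d_{i+1}):
  m_1 = 1*20 - 0 = 20, d_1 = (416 - 20^2)/1 = 16/1 = 16, a_1 = floor((20 + 20)/16) = 2.
  m_2 = 16*2 - 20 = 12, d_2 = (416 - 12^2)/16 = 272/16 = 17, a_2 = floor((20 + 12)/17) = 1.
  m_3 = 17*1 - 12 = 5, d_3 = (416 - 5^2)/17 = 391/17 = 23, a_3 = floor((20 + 5)/23) = 1.
  m_4 = 23*1 - 5 = 18, d_4 = (416 - 18^2)/23 = 92/23 = 4, a_4 = floor((20 + 18)/4) = 9.
  m_5 = 4*9 - 18 = 18, d_5 = (416 - 18^2)/4 = 92/4 = 23, a_5 = floor((20 + 18)/23) = 1.
  m_6 = 23*1 - 18 = 5, d_6 = (416 - 5^2)/23 = 391/23 = 17, a_6 = floor((20 + 5)/17) = 1.
  m_7 = 17*1 - 5 = 12, d_7 = (416 - 12^2)/17 = 272/17 = 16, a_7 = floor((20 + 12)/16) = 2.
  m_8 = 16*2 - 12 = 20, d_8 = (416 - 20^2)/16 = 16/16 = 1, a_8 = floor((20 + 20)/1) = 40.
  m_9 = 1*40 - 20 = 20, d_9 = (416 - 20^2)/1 = 16/1 = 16: (m_9, d_9) = (m_1, d_1) = (20, 16), so from here the quotients repeat a_1, ..., a_8; the period length is 8.
Hence the expansion of sqrt(416) is a_0 = 20 followed by the repeating block 2, 1, 1, 9, 1, 1, 2, 40 (period 8).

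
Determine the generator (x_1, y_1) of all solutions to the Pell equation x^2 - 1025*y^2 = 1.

(x, y) = (2049, 64)

First expand sqrt(1025) as a continued fraction. With x_i = (sqrt(1025) + m_i)/d_i and (m_0, d_0) = (0, 1): a_0 = floor(sqrt(1025)) = 32, since 32^2 = 1024 <= 1025 < 1089 = 33^2.
Iterate m_{i+1} = d_i*a_i - m_i, d_{i+1} = (1025 - m_{i+1}^2)/d_i, a_{i+1} = floor((a_0 + m_{i+1})/d_{i+1}):
  m_1 = 1*32 - 0 = 32, d_1 = (1025 - 32^2)/1 = 1/1 = 1, a_1 = floor((32 + 32)/1) = 64.
  m_2 = 1*64 - 32 = 32, d_2 = (1025 - 32^2)/1 = 1/1 = 1: (m_2, d_2) = (m_1, d_1) = (32, 1), so from here the quotient a_1 repeats; the period length is 1.
So sqrt(1025) = [32; (64)] with period length k = 1.
k is odd, so (p_{k-1}, q_{k-1}) only solves x^2 - 1025y^2 = -1 and the fundamental solution of x^2 - 1025y^2 = 1 is (p_{2k-1}, q_{2k-1}) = (p_1, q_1); compute convergents through index 1, running through the period twice.
Convergents (p_i = a_i*p_{i-1} + p_{i-2}, q_i = a_i*q_{i-1} + q_{i-2} with p_{-2}=0, p_{-1}=1, q_{-2}=1, q_{-1}=0):
  i=0: a_0=32, p_0 = 32*1 + 0 = 32, q_0 = 32*0 + 1 = 1.
  i=1: a_1=64, p_1 = 64*32 + 1 = 2049, q_1 = 64*1 + 0 = 64.
Indeed p_0^2 - 1025*q_0^2 = 1024 - 1025 = -1, not +1.
Check: 2049^2 - 1025*64^2 = 4198401 - 4198400 = 1, so (x, y) = (2049, 64) solves the equation, and by the theorem it is the least positive solution.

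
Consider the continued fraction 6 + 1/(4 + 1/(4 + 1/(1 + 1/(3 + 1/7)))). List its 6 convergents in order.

Using the convergent recurrence p_i = a_i*p_{i-1} + p_{i-2}, q_i = a_i*q_{i-1} + q_{i-2} with p_{-2}=0, p_{-1}=1, q_{-2}=1, q_{-1}=0:
  i=0: a_0=6, p_0 = 6*1 + 0 = 6, q_0 = 6*0 + 1 = 1.
  i=1: a_1=4, p_1 = 4*6 + 1 = 25, q_1 = 4*1 + 0 = 4.
  i=2: a_2=4, p_2 = 4*25 + 6 = 106, q_2 = 4*4 + 1 = 17.
  i=3: a_3=1, p_3 = 1*106 + 25 = 131, q_3 = 1*17 + 4 = 21.
  i=4: a_4=3, p_4 = 3*131 + 106 = 499, q_4 = 3*21 + 17 = 80.
  i=5: a_5=7, p_5 = 7*499 + 131 = 3624, q_5 = 7*80 + 21 = 581.

6/1, 25/4, 106/17, 131/21, 499/80, 3624/581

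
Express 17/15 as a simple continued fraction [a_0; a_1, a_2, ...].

[1; 7, 2]

Run the Euclidean algorithm on 17 and 15; the successive quotients are the partial quotients a_0, a_1, ... (each step inverts the fractional part left over by the previous one):
  17 = 1*15 + 2, so a_0 = 1.
  15 = 7*2 + 1, so a_1 = 7.
  2 = 2*1 + 0, so a_2 = 2.
The remainder reaches 0 after 3 divisions, so the expansion has 3 partial quotients, read off in order.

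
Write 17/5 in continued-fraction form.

[3; 2, 2]

Run the Euclidean algorithm on 17 and 5; the successive quotients are the partial quotients a_0, a_1, ... (each step inverts the fractional part left over by the previous one):
  17 = 3*5 + 2, so a_0 = 3.
  5 = 2*2 + 1, so a_1 = 2.
  2 = 2*1 + 0, so a_2 = 2.
The remainder reaches 0 after 3 divisions, so the expansion has 3 partial quotients, read off in order.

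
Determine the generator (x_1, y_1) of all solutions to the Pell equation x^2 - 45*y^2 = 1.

(x, y) = (161, 24)

First expand sqrt(45) as a continued fraction. With x_i = (sqrt(45) + m_i)/d_i and (m_0, d_0) = (0, 1): a_0 = floor(sqrt(45)) = 6, since 6^2 = 36 <= 45 < 49 = 7^2.
Iterate m_{i+1} = d_i*a_i - m_i, d_{i+1} = (45 - m_{i+1}^2)/d_i, a_{i+1} = floor((a_0 + m_{i+1})/d_{i+1}):
  m_1 = 1*6 - 0 = 6, d_1 = (45 - 6^2)/1 = 9/1 = 9, a_1 = floor((6 + 6)/9) = 1.
  m_2 = 9*1 - 6 = 3, d_2 = (45 - 3^2)/9 = 36/9 = 4, a_2 = floor((6 + 3)/4) = 2.
  m_3 = 4*2 - 3 = 5, d_3 = (45 - 5^2)/4 = 20/4 = 5, a_3 = floor((6 + 5)/5) = 2.
  m_4 = 5*2 - 5 = 5, d_4 = (45 - 5^2)/5 = 20/5 = 4, a_4 = floor((6 + 5)/4) = 2.
  m_5 = 4*2 - 5 = 3, d_5 = (45 - 3^2)/4 = 36/4 = 9, a_5 = floor((6 + 3)/9) = 1.
  m_6 = 9*1 - 3 = 6, d_6 = (45 - 6^2)/9 = 9/9 = 1, a_6 = floor((6 + 6)/1) = 12.
  m_7 = 1*12 - 6 = 6, d_7 = (45 - 6^2)/1 = 9/1 = 9: (m_7, d_7) = (m_1, d_1) = (6, 9), so from here the quotients repeat a_1, ..., a_6; the period length is 6.
So sqrt(45) = [6; (1, 2, 2, 2, 1, 12)] with period length k = 6.
k is even, so the fundamental solution of x^2 - 45y^2 = 1 is (p_{k-1}, q_{k-1}) = (p_5, q_5); compute convergents through index 5.
Convergents (p_i = a_i*p_{i-1} + p_{i-2}, q_i = a_i*q_{i-1} + q_{i-2} with p_{-2}=0, p_{-1}=1, q_{-2}=1, q_{-1}=0):
  i=0: a_0=6, p_0 = 6*1 + 0 = 6, q_0 = 6*0 + 1 = 1.
  i=1: a_1=1, p_1 = 1*6 + 1 = 7, q_1 = 1*1 + 0 = 1.
  i=2: a_2=2, p_2 = 2*7 + 6 = 20, q_2 = 2*1 + 1 = 3.
  i=3: a_3=2, p_3 = 2*20 + 7 = 47, q_3 = 2*3 + 1 = 7.
  i=4: a_4=2, p_4 = 2*47 + 20 = 114, q_4 = 2*7 + 3 = 17.
  i=5: a_5=1, p_5 = 1*114 + 47 = 161, q_5 = 1*17 + 7 = 24.
Check: 161^2 - 45*24^2 = 25921 - 25920 = 1, so (x, y) = (161, 24) solves the equation, and by the theorem it is the least positive solution.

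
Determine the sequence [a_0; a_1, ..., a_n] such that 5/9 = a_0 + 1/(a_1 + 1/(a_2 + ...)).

[0; 1, 1, 4]

Run the Euclidean algorithm on 5 and 9; the successive quotients are the partial quotients a_0, a_1, ... (each step inverts the fractional part left over by the previous one):
  5 = 0*9 + 5, so a_0 = 0.
  9 = 1*5 + 4, so a_1 = 1.
  5 = 1*4 + 1, so a_2 = 1.
  4 = 4*1 + 0, so a_3 = 4.
The remainder reaches 0 after 4 divisions, so the expansion has 4 partial quotients, read off in order.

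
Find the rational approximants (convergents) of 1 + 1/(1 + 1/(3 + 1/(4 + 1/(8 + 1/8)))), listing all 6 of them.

Using the convergent recurrence p_i = a_i*p_{i-1} + p_{i-2}, q_i = a_i*q_{i-1} + q_{i-2} with p_{-2}=0, p_{-1}=1, q_{-2}=1, q_{-1}=0:
  i=0: a_0=1, p_0 = 1*1 + 0 = 1, q_0 = 1*0 + 1 = 1.
  i=1: a_1=1, p_1 = 1*1 + 1 = 2, q_1 = 1*1 + 0 = 1.
  i=2: a_2=3, p_2 = 3*2 + 1 = 7, q_2 = 3*1 + 1 = 4.
  i=3: a_3=4, p_3 = 4*7 + 2 = 30, q_3 = 4*4 + 1 = 17.
  i=4: a_4=8, p_4 = 8*30 + 7 = 247, q_4 = 8*17 + 4 = 140.
  i=5: a_5=8, p_5 = 8*247 + 30 = 2006, q_5 = 8*140 + 17 = 1137.

1/1, 2/1, 7/4, 30/17, 247/140, 2006/1137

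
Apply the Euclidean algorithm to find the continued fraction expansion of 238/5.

[47; 1, 1, 2]

Run the Euclidean algorithm on 238 and 5; the successive quotients are the partial quotients a_0, a_1, ... (each step inverts the fractional part left over by the previous one):
  238 = 47*5 + 3, so a_0 = 47.
  5 = 1*3 + 2, so a_1 = 1.
  3 = 1*2 + 1, so a_2 = 1.
  2 = 2*1 + 0, so a_3 = 2.
The remainder reaches 0 after 4 divisions, so the expansion has 4 partial quotients, read off in order.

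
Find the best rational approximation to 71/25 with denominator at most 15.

Expand x = 71/25 as a continued fraction with the Euclidean algorithm:
  71 = 2*25 + 21, so a_0 = 2.
  25 = 1*21 + 4, so a_1 = 1.
  21 = 5*4 + 1, so a_2 = 5.
  4 = 4*1 + 0, so a_3 = 4.
so x = [2; 1, 5, 4].
Convergents (p_i = a_i*p_{i-1} + p_{i-2}, q_i = a_i*q_{i-1} + q_{i-2} with p_{-2}=0, p_{-1}=1, q_{-2}=1, q_{-1}=0), until the denominator exceeds 15:
  i=0: a_0=2, p_0 = 2*1 + 0 = 2, q_0 = 2*0 + 1 = 1.
  i=1: a_1=1, p_1 = 1*2 + 1 = 3, q_1 = 1*1 + 0 = 1.
  i=2: a_2=5, p_2 = 5*3 + 2 = 17, q_2 = 5*1 + 1 = 6.
  i=3: a_3=4, p_3 = 4*17 + 3 = 71, q_3 = 4*6 + 1 = 25.
q_3 = 25 > 15, so the last convergent with denominator <= 15 is p_2/q_2 = 17/6.
The closest fraction with denominator <= 15 is either p_2/q_2 or the intermediate fraction (k*p_2 + p_1)/(k*q_2 + q_1) with the largest k >= 1 whose denominator stays <= 15; these approach x as k grows, and every other convergent or intermediate fraction in range is farther away.
Largest k: floor((15 - q_1)/q_2) = floor((15 - 1)/6) = 2.
That gives (2*17 + 3)/(2*6 + 1) = 37/13.
Compare the errors: |x - 17/6| = |71*6 - 17*25|/(25*6) = 1/150, and |x - 37/13| = |71*13 - 37*25|/(25*13) = 2/325.
Cross-multiplying, 2*150 = 300 < 325 = 1*325, so 2/325 is smaller: the intermediate fraction 37/13 is closer to x than 17/6.

37/13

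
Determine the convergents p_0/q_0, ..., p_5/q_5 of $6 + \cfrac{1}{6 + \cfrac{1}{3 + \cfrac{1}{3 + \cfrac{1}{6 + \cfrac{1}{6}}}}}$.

Using the convergent recurrence p_i = a_i*p_{i-1} + p_{i-2}, q_i = a_i*q_{i-1} + q_{i-2} with p_{-2}=0, p_{-1}=1, q_{-2}=1, q_{-1}=0:
  i=0: a_0=6, p_0 = 6*1 + 0 = 6, q_0 = 6*0 + 1 = 1.
  i=1: a_1=6, p_1 = 6*6 + 1 = 37, q_1 = 6*1 + 0 = 6.
  i=2: a_2=3, p_2 = 3*37 + 6 = 117, q_2 = 3*6 + 1 = 19.
  i=3: a_3=3, p_3 = 3*117 + 37 = 388, q_3 = 3*19 + 6 = 63.
  i=4: a_4=6, p_4 = 6*388 + 117 = 2445, q_4 = 6*63 + 19 = 397.
  i=5: a_5=6, p_5 = 6*2445 + 388 = 15058, q_5 = 6*397 + 63 = 2445.

6/1, 37/6, 117/19, 388/63, 2445/397, 15058/2445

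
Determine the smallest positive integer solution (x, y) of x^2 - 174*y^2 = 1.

(x, y) = (1451, 110)

First expand sqrt(174) as a continued fraction. With x_i = (sqrt(174) + m_i)/d_i and (m_0, d_0) = (0, 1): a_0 = floor(sqrt(174)) = 13, since 13^2 = 169 <= 174 < 196 = 14^2.
Iterate m_{i+1} = d_i*a_i - m_i, d_{i+1} = (174 - m_{i+1}^2)/d_i, a_{i+1} = floor((a_0 + m_{i+1})/d_{i+1}):
  m_1 = 1*13 - 0 = 13, d_1 = (174 - 13^2)/1 = 5/1 = 5, a_1 = floor((13 + 13)/5) = 5.
  m_2 = 5*5 - 13 = 12, d_2 = (174 - 12^2)/5 = 30/5 = 6, a_2 = floor((13 + 12)/6) = 4.
  m_3 = 6*4 - 12 = 12, d_3 = (174 - 12^2)/6 = 30/6 = 5, a_3 = floor((13 + 12)/5) = 5.
  m_4 = 5*5 - 12 = 13, d_4 = (174 - 13^2)/5 = 5/5 = 1, a_4 = floor((13 + 13)/1) = 26.
  m_5 = 1*26 - 13 = 13, d_5 = (174 - 13^2)/1 = 5/1 = 5: (m_5, d_5) = (m_1, d_1) = (13, 5), so from here the quotients repeat a_1, ..., a_4; the period length is 4.
So sqrt(174) = [13; (5, 4, 5, 26)] with period length k = 4.
k is even, so the fundamental solution of x^2 - 174y^2 = 1 is (p_{k-1}, q_{k-1}) = (p_3, q_3); compute convergents through index 3.
Convergents (p_i = a_i*p_{i-1} + p_{i-2}, q_i = a_i*q_{i-1} + q_{i-2} with p_{-2}=0, p_{-1}=1, q_{-2}=1, q_{-1}=0):
  i=0: a_0=13, p_0 = 13*1 + 0 = 13, q_0 = 13*0 + 1 = 1.
  i=1: a_1=5, p_1 = 5*13 + 1 = 66, q_1 = 5*1 + 0 = 5.
  i=2: a_2=4, p_2 = 4*66 + 13 = 277, q_2 = 4*5 + 1 = 21.
  i=3: a_3=5, p_3 = 5*277 + 66 = 1451, q_3 = 5*21 + 5 = 110.
Check: 1451^2 - 174*110^2 = 2105401 - 2105400 = 1, so (x, y) = (1451, 110) solves the equation, and by the theorem it is the least positive solution.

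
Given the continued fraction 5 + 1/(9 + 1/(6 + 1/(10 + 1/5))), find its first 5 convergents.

5/1, 46/9, 281/55, 2856/559, 14561/2850

Using the convergent recurrence p_i = a_i*p_{i-1} + p_{i-2}, q_i = a_i*q_{i-1} + q_{i-2} with p_{-2}=0, p_{-1}=1, q_{-2}=1, q_{-1}=0:
  i=0: a_0=5, p_0 = 5*1 + 0 = 5, q_0 = 5*0 + 1 = 1.
  i=1: a_1=9, p_1 = 9*5 + 1 = 46, q_1 = 9*1 + 0 = 9.
  i=2: a_2=6, p_2 = 6*46 + 5 = 281, q_2 = 6*9 + 1 = 55.
  i=3: a_3=10, p_3 = 10*281 + 46 = 2856, q_3 = 10*55 + 9 = 559.
  i=4: a_4=5, p_4 = 5*2856 + 281 = 14561, q_4 = 5*559 + 55 = 2850.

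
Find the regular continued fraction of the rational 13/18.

[0; 1, 2, 1, 1, 2]

Run the Euclidean algorithm on 13 and 18; the successive quotients are the partial quotients a_0, a_1, ... (each step inverts the fractional part left over by the previous one):
  13 = 0*18 + 13, so a_0 = 0.
  18 = 1*13 + 5, so a_1 = 1.
  13 = 2*5 + 3, so a_2 = 2.
  5 = 1*3 + 2, so a_3 = 1.
  3 = 1*2 + 1, so a_4 = 1.
  2 = 2*1 + 0, so a_5 = 2.
The remainder reaches 0 after 6 divisions, so the expansion has 6 partial quotients, read off in order.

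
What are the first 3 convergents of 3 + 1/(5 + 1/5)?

Using the convergent recurrence p_i = a_i*p_{i-1} + p_{i-2}, q_i = a_i*q_{i-1} + q_{i-2} with p_{-2}=0, p_{-1}=1, q_{-2}=1, q_{-1}=0:
  i=0: a_0=3, p_0 = 3*1 + 0 = 3, q_0 = 3*0 + 1 = 1.
  i=1: a_1=5, p_1 = 5*3 + 1 = 16, q_1 = 5*1 + 0 = 5.
  i=2: a_2=5, p_2 = 5*16 + 3 = 83, q_2 = 5*5 + 1 = 26.

3/1, 16/5, 83/26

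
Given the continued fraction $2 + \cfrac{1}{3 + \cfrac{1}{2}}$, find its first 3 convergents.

2/1, 7/3, 16/7

Using the convergent recurrence p_i = a_i*p_{i-1} + p_{i-2}, q_i = a_i*q_{i-1} + q_{i-2} with p_{-2}=0, p_{-1}=1, q_{-2}=1, q_{-1}=0:
  i=0: a_0=2, p_0 = 2*1 + 0 = 2, q_0 = 2*0 + 1 = 1.
  i=1: a_1=3, p_1 = 3*2 + 1 = 7, q_1 = 3*1 + 0 = 3.
  i=2: a_2=2, p_2 = 2*7 + 2 = 16, q_2 = 2*3 + 1 = 7.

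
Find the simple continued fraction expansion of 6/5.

[1; 5]

Run the Euclidean algorithm on 6 and 5; the successive quotients are the partial quotients a_0, a_1, ... (each step inverts the fractional part left over by the previous one):
  6 = 1*5 + 1, so a_0 = 1.
  5 = 5*1 + 0, so a_1 = 5.
The remainder reaches 0 after 2 divisions, so the expansion has 2 partial quotients, read off in order.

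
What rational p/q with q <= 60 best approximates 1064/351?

Expand x = 1064/351 as a continued fraction with the Euclidean algorithm:
  1064 = 3*351 + 11, so a_0 = 3.
  351 = 31*11 + 10, so a_1 = 31.
  11 = 1*10 + 1, so a_2 = 1.
  10 = 10*1 + 0, so a_3 = 10.
so x = [3; 31, 1, 10].
Convergents (p_i = a_i*p_{i-1} + p_{i-2}, q_i = a_i*q_{i-1} + q_{i-2} with p_{-2}=0, p_{-1}=1, q_{-2}=1, q_{-1}=0), until the denominator exceeds 60:
  i=0: a_0=3, p_0 = 3*1 + 0 = 3, q_0 = 3*0 + 1 = 1.
  i=1: a_1=31, p_1 = 31*3 + 1 = 94, q_1 = 31*1 + 0 = 31.
  i=2: a_2=1, p_2 = 1*94 + 3 = 97, q_2 = 1*31 + 1 = 32.
  i=3: a_3=10, p_3 = 10*97 + 94 = 1064, q_3 = 10*32 + 31 = 351.
q_3 = 351 > 60, so the last convergent with denominator <= 60 is p_2/q_2 = 97/32.
The closest fraction with denominator <= 60 is either p_2/q_2 or the intermediate fraction (k*p_2 + p_1)/(k*q_2 + q_1) with the largest k >= 1 whose denominator stays <= 60; these approach x as k grows, and every other convergent or intermediate fraction in range is farther away.
Largest k: floor((60 - q_1)/q_2) = floor((60 - 31)/32) = 0.
Since k = 0, no intermediate fraction beyond p_2/q_2 has denominator <= 60, so the convergent 97/32 is the closest (its error is |1064*32 - 97*351|/(351*32) = 1/11232).

97/32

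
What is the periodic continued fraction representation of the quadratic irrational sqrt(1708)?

Write x_i = (sqrt(1708) + m_i)/d_i with (m_0, d_0) = (0, 1). a_0 = floor(sqrt(1708)) = 41, since 41^2 = 1681 <= 1708 < 1764 = 42^2.
Iterate m_{i+1} = d_i*a_i - m_i, d_{i+1} = (1708 - m_{i+1}^2)/d_i, a_{i+1} = floor((a_0 + m_{i+1})/d_{i+1}):
  m_1 = 1*41 - 0 = 41, d_1 = (1708 - 41^2)/1 = 27/1 = 27, a_1 = floor((41 + 41)/27) = 3.
  m_2 = 27*3 - 41 = 40, d_2 = (1708 - 40^2)/27 = 108/27 = 4, a_2 = floor((41 + 40)/4) = 20.
  m_3 = 4*20 - 40 = 40, d_3 = (1708 - 40^2)/4 = 108/4 = 27, a_3 = floor((41 + 40)/27) = 3.
  m_4 = 27*3 - 40 = 41, d_4 = (1708 - 41^2)/27 = 27/27 = 1, a_4 = floor((41 + 41)/1) = 82.
  m_5 = 1*82 - 41 = 41, d_5 = (1708 - 41^2)/1 = 27/1 = 27: (m_5, d_5) = (m_1, d_1) = (41, 27), so from here the quotients repeat a_1, ..., a_4; the period length is 4.
Hence the expansion of sqrt(1708) is a_0 = 41 followed by the repeating block 3, 20, 3, 82 (period 4).

[41; (3, 20, 3, 82)]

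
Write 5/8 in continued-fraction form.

[0; 1, 1, 1, 2]

Run the Euclidean algorithm on 5 and 8; the successive quotients are the partial quotients a_0, a_1, ... (each step inverts the fractional part left over by the previous one):
  5 = 0*8 + 5, so a_0 = 0.
  8 = 1*5 + 3, so a_1 = 1.
  5 = 1*3 + 2, so a_2 = 1.
  3 = 1*2 + 1, so a_3 = 1.
  2 = 2*1 + 0, so a_4 = 2.
The remainder reaches 0 after 5 divisions, so the expansion has 5 partial quotients, read off in order.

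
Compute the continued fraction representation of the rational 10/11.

Run the Euclidean algorithm on 10 and 11; the successive quotients are the partial quotients a_0, a_1, ... (each step inverts the fractional part left over by the previous one):
  10 = 0*11 + 10, so a_0 = 0.
  11 = 1*10 + 1, so a_1 = 1.
  10 = 10*1 + 0, so a_2 = 10.
The remainder reaches 0 after 3 divisions, so the expansion has 3 partial quotients, read off in order.

[0; 1, 10]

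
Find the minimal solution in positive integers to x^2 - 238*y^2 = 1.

(x, y) = (11663, 756)

First expand sqrt(238) as a continued fraction. With x_i = (sqrt(238) + m_i)/d_i and (m_0, d_0) = (0, 1): a_0 = floor(sqrt(238)) = 15, since 15^2 = 225 <= 238 < 256 = 16^2.
Iterate m_{i+1} = d_i*a_i - m_i, d_{i+1} = (238 - m_{i+1}^2)/d_i, a_{i+1} = floor((a_0 + m_{i+1})/d_{i+1}):
  m_1 = 1*15 - 0 = 15, d_1 = (238 - 15^2)/1 = 13/1 = 13, a_1 = floor((15 + 15)/13) = 2.
  m_2 = 13*2 - 15 = 11, d_2 = (238 - 11^2)/13 = 117/13 = 9, a_2 = floor((15 + 11)/9) = 2.
  m_3 = 9*2 - 11 = 7, d_3 = (238 - 7^2)/9 = 189/9 = 21, a_3 = floor((15 + 7)/21) = 1.
  m_4 = 21*1 - 7 = 14, d_4 = (238 - 14^2)/21 = 42/21 = 2, a_4 = floor((15 + 14)/2) = 14.
  m_5 = 2*14 - 14 = 14, d_5 = (238 - 14^2)/2 = 42/2 = 21, a_5 = floor((15 + 14)/21) = 1.
  m_6 = 21*1 - 14 = 7, d_6 = (238 - 7^2)/21 = 189/21 = 9, a_6 = floor((15 + 7)/9) = 2.
  m_7 = 9*2 - 7 = 11, d_7 = (238 - 11^2)/9 = 117/9 = 13, a_7 = floor((15 + 11)/13) = 2.
  m_8 = 13*2 - 11 = 15, d_8 = (238 - 15^2)/13 = 13/13 = 1, a_8 = floor((15 + 15)/1) = 30.
  m_9 = 1*30 - 15 = 15, d_9 = (238 - 15^2)/1 = 13/1 = 13: (m_9, d_9) = (m_1, d_1) = (15, 13), so from here the quotients repeat a_1, ..., a_8; the period length is 8.
So sqrt(238) = [15; (2, 2, 1, 14, 1, 2, 2, 30)] with period length k = 8.
k is even, so the fundamental solution of x^2 - 238y^2 = 1 is (p_{k-1}, q_{k-1}) = (p_7, q_7); compute convergents through index 7.
Convergents (p_i = a_i*p_{i-1} + p_{i-2}, q_i = a_i*q_{i-1} + q_{i-2} with p_{-2}=0, p_{-1}=1, q_{-2}=1, q_{-1}=0):
  i=0: a_0=15, p_0 = 15*1 + 0 = 15, q_0 = 15*0 + 1 = 1.
  i=1: a_1=2, p_1 = 2*15 + 1 = 31, q_1 = 2*1 + 0 = 2.
  i=2: a_2=2, p_2 = 2*31 + 15 = 77, q_2 = 2*2 + 1 = 5.
  i=3: a_3=1, p_3 = 1*77 + 31 = 108, q_3 = 1*5 + 2 = 7.
  i=4: a_4=14, p_4 = 14*108 + 77 = 1589, q_4 = 14*7 + 5 = 103.
  i=5: a_5=1, p_5 = 1*1589 + 108 = 1697, q_5 = 1*103 + 7 = 110.
  i=6: a_6=2, p_6 = 2*1697 + 1589 = 4983, q_6 = 2*110 + 103 = 323.
  i=7: a_7=2, p_7 = 2*4983 + 1697 = 11663, q_7 = 2*323 + 110 = 756.
Check: 11663^2 - 238*756^2 = 136025569 - 136025568 = 1, so (x, y) = (11663, 756) solves the equation, and by the theorem it is the least positive solution.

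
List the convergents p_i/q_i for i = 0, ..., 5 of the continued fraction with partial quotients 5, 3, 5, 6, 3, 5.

5/1, 16/3, 85/16, 526/99, 1663/313, 8841/1664

Using the convergent recurrence p_i = a_i*p_{i-1} + p_{i-2}, q_i = a_i*q_{i-1} + q_{i-2} with p_{-2}=0, p_{-1}=1, q_{-2}=1, q_{-1}=0:
  i=0: a_0=5, p_0 = 5*1 + 0 = 5, q_0 = 5*0 + 1 = 1.
  i=1: a_1=3, p_1 = 3*5 + 1 = 16, q_1 = 3*1 + 0 = 3.
  i=2: a_2=5, p_2 = 5*16 + 5 = 85, q_2 = 5*3 + 1 = 16.
  i=3: a_3=6, p_3 = 6*85 + 16 = 526, q_3 = 6*16 + 3 = 99.
  i=4: a_4=3, p_4 = 3*526 + 85 = 1663, q_4 = 3*99 + 16 = 313.
  i=5: a_5=5, p_5 = 5*1663 + 526 = 8841, q_5 = 5*313 + 99 = 1664.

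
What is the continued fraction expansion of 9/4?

Run the Euclidean algorithm on 9 and 4; the successive quotients are the partial quotients a_0, a_1, ... (each step inverts the fractional part left over by the previous one):
  9 = 2*4 + 1, so a_0 = 2.
  4 = 4*1 + 0, so a_1 = 4.
The remainder reaches 0 after 2 divisions, so the expansion has 2 partial quotients, read off in order.

[2; 4]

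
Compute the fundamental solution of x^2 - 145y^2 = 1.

(x, y) = (289, 24)

First expand sqrt(145) as a continued fraction. With x_i = (sqrt(145) + m_i)/d_i and (m_0, d_0) = (0, 1): a_0 = floor(sqrt(145)) = 12, since 12^2 = 144 <= 145 < 169 = 13^2.
Iterate m_{i+1} = d_i*a_i - m_i, d_{i+1} = (145 - m_{i+1}^2)/d_i, a_{i+1} = floor((a_0 + m_{i+1})/d_{i+1}):
  m_1 = 1*12 - 0 = 12, d_1 = (145 - 12^2)/1 = 1/1 = 1, a_1 = floor((12 + 12)/1) = 24.
  m_2 = 1*24 - 12 = 12, d_2 = (145 - 12^2)/1 = 1/1 = 1: (m_2, d_2) = (m_1, d_1) = (12, 1), so from here the quotient a_1 repeats; the period length is 1.
So sqrt(145) = [12; (24)] with period length k = 1.
k is odd, so (p_{k-1}, q_{k-1}) only solves x^2 - 145y^2 = -1 and the fundamental solution of x^2 - 145y^2 = 1 is (p_{2k-1}, q_{2k-1}) = (p_1, q_1); compute convergents through index 1, running through the period twice.
Convergents (p_i = a_i*p_{i-1} + p_{i-2}, q_i = a_i*q_{i-1} + q_{i-2} with p_{-2}=0, p_{-1}=1, q_{-2}=1, q_{-1}=0):
  i=0: a_0=12, p_0 = 12*1 + 0 = 12, q_0 = 12*0 + 1 = 1.
  i=1: a_1=24, p_1 = 24*12 + 1 = 289, q_1 = 24*1 + 0 = 24.
Indeed p_0^2 - 145*q_0^2 = 144 - 145 = -1, not +1.
Check: 289^2 - 145*24^2 = 83521 - 83520 = 1, so (x, y) = (289, 24) solves the equation, and by the theorem it is the least positive solution.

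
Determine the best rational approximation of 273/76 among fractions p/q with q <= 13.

18/5

Expand x = 273/76 as a continued fraction with the Euclidean algorithm:
  273 = 3*76 + 45, so a_0 = 3.
  76 = 1*45 + 31, so a_1 = 1.
  45 = 1*31 + 14, so a_2 = 1.
  31 = 2*14 + 3, so a_3 = 2.
  14 = 4*3 + 2, so a_4 = 4.
  3 = 1*2 + 1, so a_5 = 1.
  2 = 2*1 + 0, so a_6 = 2.
so x = [3; 1, 1, 2, 4, 1, 2].
Convergents (p_i = a_i*p_{i-1} + p_{i-2}, q_i = a_i*q_{i-1} + q_{i-2} with p_{-2}=0, p_{-1}=1, q_{-2}=1, q_{-1}=0), until the denominator exceeds 13:
  i=0: a_0=3, p_0 = 3*1 + 0 = 3, q_0 = 3*0 + 1 = 1.
  i=1: a_1=1, p_1 = 1*3 + 1 = 4, q_1 = 1*1 + 0 = 1.
  i=2: a_2=1, p_2 = 1*4 + 3 = 7, q_2 = 1*1 + 1 = 2.
  i=3: a_3=2, p_3 = 2*7 + 4 = 18, q_3 = 2*2 + 1 = 5.
  i=4: a_4=4, p_4 = 4*18 + 7 = 79, q_4 = 4*5 + 2 = 22.
q_4 = 22 > 13, so the last convergent with denominator <= 13 is p_3/q_3 = 18/5.
The closest fraction with denominator <= 13 is either p_3/q_3 or the intermediate fraction (k*p_3 + p_2)/(k*q_3 + q_2) with the largest k >= 1 whose denominator stays <= 13; these approach x as k grows, and every other convergent or intermediate fraction in range is farther away.
Largest k: floor((13 - q_2)/q_3) = floor((13 - 2)/5) = 2.
That gives (2*18 + 7)/(2*5 + 2) = 43/12.
Compare the errors: |x - 18/5| = |273*5 - 18*76|/(76*5) = 3/380, and |x - 43/12| = |273*12 - 43*76|/(76*12) = 8/912.
Cross-multiplying, 3*912 = 2736 < 3040 = 8*380, so 3/380 is smaller: the convergent 18/5 is closer to x than 43/12.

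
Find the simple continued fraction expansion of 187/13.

Run the Euclidean algorithm on 187 and 13; the successive quotients are the partial quotients a_0, a_1, ... (each step inverts the fractional part left over by the previous one):
  187 = 14*13 + 5, so a_0 = 14.
  13 = 2*5 + 3, so a_1 = 2.
  5 = 1*3 + 2, so a_2 = 1.
  3 = 1*2 + 1, so a_3 = 1.
  2 = 2*1 + 0, so a_4 = 2.
The remainder reaches 0 after 5 divisions, so the expansion has 5 partial quotients, read off in order.

[14; 2, 1, 1, 2]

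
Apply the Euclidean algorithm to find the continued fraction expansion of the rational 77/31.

Run the Euclidean algorithm on 77 and 31; the successive quotients are the partial quotients a_0, a_1, ... (each step inverts the fractional part left over by the previous one):
  77 = 2*31 + 15, so a_0 = 2.
  31 = 2*15 + 1, so a_1 = 2.
  15 = 15*1 + 0, so a_2 = 15.
The remainder reaches 0 after 3 divisions, so the expansion has 3 partial quotients, read off in order.

[2; 2, 15]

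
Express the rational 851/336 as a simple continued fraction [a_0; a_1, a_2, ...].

Run the Euclidean algorithm on 851 and 336; the successive quotients are the partial quotients a_0, a_1, ... (each step inverts the fractional part left over by the previous one):
  851 = 2*336 + 179, so a_0 = 2.
  336 = 1*179 + 157, so a_1 = 1.
  179 = 1*157 + 22, so a_2 = 1.
  157 = 7*22 + 3, so a_3 = 7.
  22 = 7*3 + 1, so a_4 = 7.
  3 = 3*1 + 0, so a_5 = 3.
The remainder reaches 0 after 6 divisions, so the expansion has 6 partial quotients, read off in order.

[2; 1, 1, 7, 7, 3]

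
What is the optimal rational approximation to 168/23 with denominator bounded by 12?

Expand x = 168/23 as a continued fraction with the Euclidean algorithm:
  168 = 7*23 + 7, so a_0 = 7.
  23 = 3*7 + 2, so a_1 = 3.
  7 = 3*2 + 1, so a_2 = 3.
  2 = 2*1 + 0, so a_3 = 2.
so x = [7; 3, 3, 2].
Convergents (p_i = a_i*p_{i-1} + p_{i-2}, q_i = a_i*q_{i-1} + q_{i-2} with p_{-2}=0, p_{-1}=1, q_{-2}=1, q_{-1}=0), until the denominator exceeds 12:
  i=0: a_0=7, p_0 = 7*1 + 0 = 7, q_0 = 7*0 + 1 = 1.
  i=1: a_1=3, p_1 = 3*7 + 1 = 22, q_1 = 3*1 + 0 = 3.
  i=2: a_2=3, p_2 = 3*22 + 7 = 73, q_2 = 3*3 + 1 = 10.
  i=3: a_3=2, p_3 = 2*73 + 22 = 168, q_3 = 2*10 + 3 = 23.
q_3 = 23 > 12, so the last convergent with denominator <= 12 is p_2/q_2 = 73/10.
The closest fraction with denominator <= 12 is either p_2/q_2 or the intermediate fraction (k*p_2 + p_1)/(k*q_2 + q_1) with the largest k >= 1 whose denominator stays <= 12; these approach x as k grows, and every other convergent or intermediate fraction in range is farther away.
Largest k: floor((12 - q_1)/q_2) = floor((12 - 3)/10) = 0.
Since k = 0, no intermediate fraction beyond p_2/q_2 has denominator <= 12, so the convergent 73/10 is the closest (its error is |168*10 - 73*23|/(23*10) = 1/230).

73/10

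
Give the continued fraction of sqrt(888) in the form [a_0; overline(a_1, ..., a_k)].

[29; overline(1, 3, 1, 58)]

Write x_i = (sqrt(888) + m_i)/d_i with (m_0, d_0) = (0, 1). a_0 = floor(sqrt(888)) = 29, since 29^2 = 841 <= 888 < 900 = 30^2.
Iterate m_{i+1} = d_i*a_i - m_i, d_{i+1} = (888 - m_{i+1}^2)/d_i, a_{i+1} = floor((a_0 + m_{i+1})/d_{i+1}):
  m_1 = 1*29 - 0 = 29, d_1 = (888 - 29^2)/1 = 47/1 = 47, a_1 = floor((29 + 29)/47) = 1.
  m_2 = 47*1 - 29 = 18, d_2 = (888 - 18^2)/47 = 564/47 = 12, a_2 = floor((29 + 18)/12) = 3.
  m_3 = 12*3 - 18 = 18, d_3 = (888 - 18^2)/12 = 564/12 = 47, a_3 = floor((29 + 18)/47) = 1.
  m_4 = 47*1 - 18 = 29, d_4 = (888 - 29^2)/47 = 47/47 = 1, a_4 = floor((29 + 29)/1) = 58.
  m_5 = 1*58 - 29 = 29, d_5 = (888 - 29^2)/1 = 47/1 = 47: (m_5, d_5) = (m_1, d_1) = (29, 47), so from here the quotients repeat a_1, ..., a_4; the period length is 4.
Hence the expansion of sqrt(888) is a_0 = 29 followed by the repeating block 1, 3, 1, 58 (period 4).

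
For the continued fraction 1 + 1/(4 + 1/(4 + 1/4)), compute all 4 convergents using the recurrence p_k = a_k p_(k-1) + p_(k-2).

Using the convergent recurrence p_i = a_i*p_{i-1} + p_{i-2}, q_i = a_i*q_{i-1} + q_{i-2} with p_{-2}=0, p_{-1}=1, q_{-2}=1, q_{-1}=0:
  i=0: a_0=1, p_0 = 1*1 + 0 = 1, q_0 = 1*0 + 1 = 1.
  i=1: a_1=4, p_1 = 4*1 + 1 = 5, q_1 = 4*1 + 0 = 4.
  i=2: a_2=4, p_2 = 4*5 + 1 = 21, q_2 = 4*4 + 1 = 17.
  i=3: a_3=4, p_3 = 4*21 + 5 = 89, q_3 = 4*17 + 4 = 72.

1/1, 5/4, 21/17, 89/72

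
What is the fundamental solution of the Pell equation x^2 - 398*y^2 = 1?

First expand sqrt(398) as a continued fraction. With x_i = (sqrt(398) + m_i)/d_i and (m_0, d_0) = (0, 1): a_0 = floor(sqrt(398)) = 19, since 19^2 = 361 <= 398 < 400 = 20^2.
Iterate m_{i+1} = d_i*a_i - m_i, d_{i+1} = (398 - m_{i+1}^2)/d_i, a_{i+1} = floor((a_0 + m_{i+1})/d_{i+1}):
  m_1 = 1*19 - 0 = 19, d_1 = (398 - 19^2)/1 = 37/1 = 37, a_1 = floor((19 + 19)/37) = 1.
  m_2 = 37*1 - 19 = 18, d_2 = (398 - 18^2)/37 = 74/37 = 2, a_2 = floor((19 + 18)/2) = 18.
  m_3 = 2*18 - 18 = 18, d_3 = (398 - 18^2)/2 = 74/2 = 37, a_3 = floor((19 + 18)/37) = 1.
  m_4 = 37*1 - 18 = 19, d_4 = (398 - 19^2)/37 = 37/37 = 1, a_4 = floor((19 + 19)/1) = 38.
  m_5 = 1*38 - 19 = 19, d_5 = (398 - 19^2)/1 = 37/1 = 37: (m_5, d_5) = (m_1, d_1) = (19, 37), so from here the quotients repeat a_1, ..., a_4; the period length is 4.
So sqrt(398) = [19; (1, 18, 1, 38)] with period length k = 4.
k is even, so the fundamental solution of x^2 - 398y^2 = 1 is (p_{k-1}, q_{k-1}) = (p_3, q_3); compute convergents through index 3.
Convergents (p_i = a_i*p_{i-1} + p_{i-2}, q_i = a_i*q_{i-1} + q_{i-2} with p_{-2}=0, p_{-1}=1, q_{-2}=1, q_{-1}=0):
  i=0: a_0=19, p_0 = 19*1 + 0 = 19, q_0 = 19*0 + 1 = 1.
  i=1: a_1=1, p_1 = 1*19 + 1 = 20, q_1 = 1*1 + 0 = 1.
  i=2: a_2=18, p_2 = 18*20 + 19 = 379, q_2 = 18*1 + 1 = 19.
  i=3: a_3=1, p_3 = 1*379 + 20 = 399, q_3 = 1*19 + 1 = 20.
Check: 399^2 - 398*20^2 = 159201 - 159200 = 1, so (x, y) = (399, 20) solves the equation, and by the theorem it is the least positive solution.

(x, y) = (399, 20)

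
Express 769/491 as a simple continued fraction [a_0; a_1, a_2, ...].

[1; 1, 1, 3, 3, 1, 1, 1, 1, 3]

Run the Euclidean algorithm on 769 and 491; the successive quotients are the partial quotients a_0, a_1, ... (each step inverts the fractional part left over by the previous one):
  769 = 1*491 + 278, so a_0 = 1.
  491 = 1*278 + 213, so a_1 = 1.
  278 = 1*213 + 65, so a_2 = 1.
  213 = 3*65 + 18, so a_3 = 3.
  65 = 3*18 + 11, so a_4 = 3.
  18 = 1*11 + 7, so a_5 = 1.
  11 = 1*7 + 4, so a_6 = 1.
  7 = 1*4 + 3, so a_7 = 1.
  4 = 1*3 + 1, so a_8 = 1.
  3 = 3*1 + 0, so a_9 = 3.
The remainder reaches 0 after 10 divisions, so the expansion has 10 partial quotients, read off in order.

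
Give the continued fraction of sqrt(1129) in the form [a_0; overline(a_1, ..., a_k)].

[33; overline(1, 1, 1, 1, 66)]

Write x_i = (sqrt(1129) + m_i)/d_i with (m_0, d_0) = (0, 1). a_0 = floor(sqrt(1129)) = 33, since 33^2 = 1089 <= 1129 < 1156 = 34^2.
Iterate m_{i+1} = d_i*a_i - m_i, d_{i+1} = (1129 - m_{i+1}^2)/d_i, a_{i+1} = floor((a_0 + m_{i+1})/d_{i+1}):
  m_1 = 1*33 - 0 = 33, d_1 = (1129 - 33^2)/1 = 40/1 = 40, a_1 = floor((33 + 33)/40) = 1.
  m_2 = 40*1 - 33 = 7, d_2 = (1129 - 7^2)/40 = 1080/40 = 27, a_2 = floor((33 + 7)/27) = 1.
  m_3 = 27*1 - 7 = 20, d_3 = (1129 - 20^2)/27 = 729/27 = 27, a_3 = floor((33 + 20)/27) = 1.
  m_4 = 27*1 - 20 = 7, d_4 = (1129 - 7^2)/27 = 1080/27 = 40, a_4 = floor((33 + 7)/40) = 1.
  m_5 = 40*1 - 7 = 33, d_5 = (1129 - 33^2)/40 = 40/40 = 1, a_5 = floor((33 + 33)/1) = 66.
  m_6 = 1*66 - 33 = 33, d_6 = (1129 - 33^2)/1 = 40/1 = 40: (m_6, d_6) = (m_1, d_1) = (33, 40), so from here the quotients repeat a_1, ..., a_5; the period length is 5.
Hence the expansion of sqrt(1129) is a_0 = 33 followed by the repeating block 1, 1, 1, 1, 66 (period 5).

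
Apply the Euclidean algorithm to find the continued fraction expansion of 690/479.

Run the Euclidean algorithm on 690 and 479; the successive quotients are the partial quotients a_0, a_1, ... (each step inverts the fractional part left over by the previous one):
  690 = 1*479 + 211, so a_0 = 1.
  479 = 2*211 + 57, so a_1 = 2.
  211 = 3*57 + 40, so a_2 = 3.
  57 = 1*40 + 17, so a_3 = 1.
  40 = 2*17 + 6, so a_4 = 2.
  17 = 2*6 + 5, so a_5 = 2.
  6 = 1*5 + 1, so a_6 = 1.
  5 = 5*1 + 0, so a_7 = 5.
The remainder reaches 0 after 8 divisions, so the expansion has 8 partial quotients, read off in order.

[1; 2, 3, 1, 2, 2, 1, 5]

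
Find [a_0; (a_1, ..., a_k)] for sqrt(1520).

Write x_i = (sqrt(1520) + m_i)/d_i with (m_0, d_0) = (0, 1). a_0 = floor(sqrt(1520)) = 38, since 38^2 = 1444 <= 1520 < 1521 = 39^2.
Iterate m_{i+1} = d_i*a_i - m_i, d_{i+1} = (1520 - m_{i+1}^2)/d_i, a_{i+1} = floor((a_0 + m_{i+1})/d_{i+1}):
  m_1 = 1*38 - 0 = 38, d_1 = (1520 - 38^2)/1 = 76/1 = 76, a_1 = floor((38 + 38)/76) = 1.
  m_2 = 76*1 - 38 = 38, d_2 = (1520 - 38^2)/76 = 76/76 = 1, a_2 = floor((38 + 38)/1) = 76.
  m_3 = 1*76 - 38 = 38, d_3 = (1520 - 38^2)/1 = 76/1 = 76: (m_3, d_3) = (m_1, d_1) = (38, 76), so from here the quotients repeat a_1, a_2; the period length is 2.
Hence the expansion of sqrt(1520) is a_0 = 38 followed by the repeating block 1, 76 (period 2).

[38; (1, 76)]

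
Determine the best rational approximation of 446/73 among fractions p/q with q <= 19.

Expand x = 446/73 as a continued fraction with the Euclidean algorithm:
  446 = 6*73 + 8, so a_0 = 6.
  73 = 9*8 + 1, so a_1 = 9.
  8 = 8*1 + 0, so a_2 = 8.
so x = [6; 9, 8].
Convergents (p_i = a_i*p_{i-1} + p_{i-2}, q_i = a_i*q_{i-1} + q_{i-2} with p_{-2}=0, p_{-1}=1, q_{-2}=1, q_{-1}=0), until the denominator exceeds 19:
  i=0: a_0=6, p_0 = 6*1 + 0 = 6, q_0 = 6*0 + 1 = 1.
  i=1: a_1=9, p_1 = 9*6 + 1 = 55, q_1 = 9*1 + 0 = 9.
  i=2: a_2=8, p_2 = 8*55 + 6 = 446, q_2 = 8*9 + 1 = 73.
q_2 = 73 > 19, so the last convergent with denominator <= 19 is p_1/q_1 = 55/9.
The closest fraction with denominator <= 19 is either p_1/q_1 or the intermediate fraction (k*p_1 + p_0)/(k*q_1 + q_0) with the largest k >= 1 whose denominator stays <= 19; these approach x as k grows, and every other convergent or intermediate fraction in range is farther away.
Largest k: floor((19 - q_0)/q_1) = floor((19 - 1)/9) = 2.
That gives (2*55 + 6)/(2*9 + 1) = 116/19.
Compare the errors: |x - 55/9| = |446*9 - 55*73|/(73*9) = 1/657, and |x - 116/19| = |446*19 - 116*73|/(73*19) = 6/1387.
Cross-multiplying, 1*1387 = 1387 < 3942 = 6*657, so 1/657 is smaller: the convergent 55/9 is closer to x than 116/19.

55/9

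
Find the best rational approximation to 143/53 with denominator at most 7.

19/7

Expand x = 143/53 as a continued fraction with the Euclidean algorithm:
  143 = 2*53 + 37, so a_0 = 2.
  53 = 1*37 + 16, so a_1 = 1.
  37 = 2*16 + 5, so a_2 = 2.
  16 = 3*5 + 1, so a_3 = 3.
  5 = 5*1 + 0, so a_4 = 5.
so x = [2; 1, 2, 3, 5].
Convergents (p_i = a_i*p_{i-1} + p_{i-2}, q_i = a_i*q_{i-1} + q_{i-2} with p_{-2}=0, p_{-1}=1, q_{-2}=1, q_{-1}=0), until the denominator exceeds 7:
  i=0: a_0=2, p_0 = 2*1 + 0 = 2, q_0 = 2*0 + 1 = 1.
  i=1: a_1=1, p_1 = 1*2 + 1 = 3, q_1 = 1*1 + 0 = 1.
  i=2: a_2=2, p_2 = 2*3 + 2 = 8, q_2 = 2*1 + 1 = 3.
  i=3: a_3=3, p_3 = 3*8 + 3 = 27, q_3 = 3*3 + 1 = 10.
q_3 = 10 > 7, so the last convergent with denominator <= 7 is p_2/q_2 = 8/3.
The closest fraction with denominator <= 7 is either p_2/q_2 or the intermediate fraction (k*p_2 + p_1)/(k*q_2 + q_1) with the largest k >= 1 whose denominator stays <= 7; these approach x as k grows, and every other convergent or intermediate fraction in range is farther away.
Largest k: floor((7 - q_1)/q_2) = floor((7 - 1)/3) = 2.
That gives (2*8 + 3)/(2*3 + 1) = 19/7.
Compare the errors: |x - 8/3| = |143*3 - 8*53|/(53*3) = 5/159, and |x - 19/7| = |143*7 - 19*53|/(53*7) = 6/371.
Cross-multiplying, 6*159 = 954 < 1855 = 5*371, so 6/371 is smaller: the intermediate fraction 19/7 is closer to x than 8/3.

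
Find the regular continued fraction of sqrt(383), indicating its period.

[19; (1, 1, 3, 19, 3, 1, 1, 38)]

Write x_i = (sqrt(383) + m_i)/d_i with (m_0, d_0) = (0, 1). a_0 = floor(sqrt(383)) = 19, since 19^2 = 361 <= 383 < 400 = 20^2.
Iterate m_{i+1} = d_i*a_i - m_i, d_{i+1} = (383 - m_{i+1}^2)/d_i, a_{i+1} = floor((a_0 + m_{i+1})/d_{i+1}):
  m_1 = 1*19 - 0 = 19, d_1 = (383 - 19^2)/1 = 22/1 = 22, a_1 = floor((19 + 19)/22) = 1.
  m_2 = 22*1 - 19 = 3, d_2 = (383 - 3^2)/22 = 374/22 = 17, a_2 = floor((19 + 3)/17) = 1.
  m_3 = 17*1 - 3 = 14, d_3 = (383 - 14^2)/17 = 187/17 = 11, a_3 = floor((19 + 14)/11) = 3.
  m_4 = 11*3 - 14 = 19, d_4 = (383 - 19^2)/11 = 22/11 = 2, a_4 = floor((19 + 19)/2) = 19.
  m_5 = 2*19 - 19 = 19, d_5 = (383 - 19^2)/2 = 22/2 = 11, a_5 = floor((19 + 19)/11) = 3.
  m_6 = 11*3 - 19 = 14, d_6 = (383 - 14^2)/11 = 187/11 = 17, a_6 = floor((19 + 14)/17) = 1.
  m_7 = 17*1 - 14 = 3, d_7 = (383 - 3^2)/17 = 374/17 = 22, a_7 = floor((19 + 3)/22) = 1.
  m_8 = 22*1 - 3 = 19, d_8 = (383 - 19^2)/22 = 22/22 = 1, a_8 = floor((19 + 19)/1) = 38.
  m_9 = 1*38 - 19 = 19, d_9 = (383 - 19^2)/1 = 22/1 = 22: (m_9, d_9) = (m_1, d_1) = (19, 22), so from here the quotients repeat a_1, ..., a_8; the period length is 8.
Hence the expansion of sqrt(383) is a_0 = 19 followed by the repeating block 1, 1, 3, 19, 3, 1, 1, 38 (period 8).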